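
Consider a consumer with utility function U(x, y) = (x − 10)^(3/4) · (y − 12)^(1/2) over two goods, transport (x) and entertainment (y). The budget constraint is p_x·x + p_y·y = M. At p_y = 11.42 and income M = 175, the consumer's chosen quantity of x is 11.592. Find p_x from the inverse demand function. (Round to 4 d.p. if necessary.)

MRS = (3/2)·(y−12)/(x−10). Tangency with p_x/p_y gives y−12 = (2/3)·(p_x/p_y)·(x−10).
Substituting into the budget: x* = 10 + 0.6·(M − 10·p_x − 12·p_y)/p_x, and y* = 12 + 0.4·(…)/p_y.
Set x* = 11.592 in the demand function and solve for p_x: p_x = 3.

p_x = 3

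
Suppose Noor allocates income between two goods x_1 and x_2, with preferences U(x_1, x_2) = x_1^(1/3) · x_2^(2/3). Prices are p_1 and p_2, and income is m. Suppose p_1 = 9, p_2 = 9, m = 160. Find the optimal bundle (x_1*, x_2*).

x_1* = 5.9259, x_2* = 11.8519

Tangency: MRS = (1/2)·x_2/x_1 = p_1/p_2.
Rearranging, p_2·x_2 = 2·p_1·x_1. Substituting into the budget gives p_1·x_1·(1 + 2) = m.
Demand: x_1*(p_1,p_2,m) = 1/3·m/p_1 and x_2* = 2/3·m/p_2.
At p_1=9, p_2=9, m=160: x_1* = 1/3·160/9 = 5.9259, x_2* = 11.8519.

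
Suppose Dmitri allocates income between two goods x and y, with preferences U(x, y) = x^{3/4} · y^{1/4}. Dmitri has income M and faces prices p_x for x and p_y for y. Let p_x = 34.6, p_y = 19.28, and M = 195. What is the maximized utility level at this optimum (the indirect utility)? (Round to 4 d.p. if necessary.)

V = 3.7173

Tangency: MRS = 3·y/x = p_x/p_y.
So 0.75·p_y·y = 0.25·p_x·x; combined with the budget, a share 0.75 of income goes to x.
Demand: x*(p_x,p_y,M) = 0.75·M/p_x and y* = 0.25·M/p_y.
At p_x=34.6, p_y=19.28, M=195: x* = 0.75·195/34.6 = 4.2269, y* = 2.5285.
Utility at the optimum: U(4.2269, 2.5285) = 3.7173.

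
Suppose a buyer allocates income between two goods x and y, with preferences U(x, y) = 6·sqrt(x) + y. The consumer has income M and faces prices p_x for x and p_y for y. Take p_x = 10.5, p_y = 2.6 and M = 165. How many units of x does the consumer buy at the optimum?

x* = 0.5518

Utility is quasi-linear in y; the FOC for x is 3/√x = p_x/p_y.
Solve: √x = 3·p_y/p_x, so x*(p_x,p_y) = (3·p_y/p_x)², and y* = (M − p_x·x*)/p_y.
Plugging in: x* = (3·2.6/10.5)² = 0.5518.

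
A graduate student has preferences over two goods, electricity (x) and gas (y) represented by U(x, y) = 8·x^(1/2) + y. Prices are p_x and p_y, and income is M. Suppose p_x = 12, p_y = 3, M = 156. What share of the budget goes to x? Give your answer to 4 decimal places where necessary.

Thus x* = (4·p_y/p_x)² — independent of M — with the rest of income spent on y.
Plugging in: x* = (4·3/12)² = 1, y* = 48.
Expenditure on x: 12·1 = 12; share = 0.0769.

share on x = 0.0769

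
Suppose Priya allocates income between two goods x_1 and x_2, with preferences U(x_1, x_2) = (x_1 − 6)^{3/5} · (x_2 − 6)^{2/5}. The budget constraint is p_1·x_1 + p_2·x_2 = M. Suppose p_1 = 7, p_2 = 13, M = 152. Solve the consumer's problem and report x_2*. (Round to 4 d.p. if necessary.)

x_2* = 6.9846

MRS = (3/2)·(x_2−6)/(x_1−6). Tangency with p_1/p_2 gives x_2−6 = (2/3)·(p_1/p_2)·(x_1−6).
After buying the subsistence bundle (6, 6), a share 0.6 of the remaining income goes to x_1: x_1* = 6 + 0.6·(M − 6p_1 − 6p_2)/p_1.
Discretionary income = 152 − 6·7 − 6·13 = 32; x_2* = 6 + 0.4·32/13 = 6.9846.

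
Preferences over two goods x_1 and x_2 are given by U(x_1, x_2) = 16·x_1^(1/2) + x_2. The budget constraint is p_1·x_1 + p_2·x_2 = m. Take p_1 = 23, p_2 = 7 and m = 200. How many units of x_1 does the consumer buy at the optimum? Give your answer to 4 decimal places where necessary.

x_1* = 5.9282

Set MRS = p_1/p_2: 8·x_1^(−1/2) = p_1/p_2.
Solve: √x_1 = 8·p_2/p_1, so x_1*(p_1,p_2) = (8·p_2/p_1)², and x_2* = (m − p_1·x_1*)/p_2.
Plugging in: x_1* = (8·7/23)² = 5.9282.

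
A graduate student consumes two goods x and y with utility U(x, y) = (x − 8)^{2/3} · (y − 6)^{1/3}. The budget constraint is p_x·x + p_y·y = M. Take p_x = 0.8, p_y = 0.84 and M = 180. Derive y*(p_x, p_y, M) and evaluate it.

y* = 72.8889

Let x' = x−8, y' = y−6. MRS = 2·y'/x' = p_x/p_y.
After buying the subsistence bundle (8, 6), a share 2/3 of the remaining income goes to x: x* = 8 + 2/3·(M − 8p_x − 6p_y)/p_x.
Discretionary income = 180 − 8·0.8 − 6·0.84 = 168.56; y* = 6 + 1/3·168.56/0.84 = 72.8889.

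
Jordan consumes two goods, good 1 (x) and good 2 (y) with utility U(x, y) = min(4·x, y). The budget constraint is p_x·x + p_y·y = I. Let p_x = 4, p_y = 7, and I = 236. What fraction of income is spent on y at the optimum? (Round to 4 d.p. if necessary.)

With perfect complements, no substitution: consume in ratio x:y = 1:4.
Budget: p_x·x + p_y·4·x = I, so (p_x + 4·p_y)·x = I.
Demand: x*(p_x,p_y,I) = I/(p_x + 4·p_y), y* = 4·I/(p_x + 4·p_y).
Here 4 + 4·7 = 32, giving x* = 7.375 and y* = 29.5.
Expenditure on y: 7·29.5 = 206.5; share = 0.875.

share on y = 0.875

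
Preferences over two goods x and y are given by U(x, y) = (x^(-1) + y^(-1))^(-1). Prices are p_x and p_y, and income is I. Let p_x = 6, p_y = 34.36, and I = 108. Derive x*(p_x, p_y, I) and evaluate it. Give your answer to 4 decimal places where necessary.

MU_x ∝ x^(-2), MU_y ∝ y^(-2), so MRS = (y/x)^(2) = p_x/p_y.
Solve for the ratio: y/x = [p_x/p_y]^(0.5).
Substitute y = (y/x)·x into the budget: x* = I/(p_x + p_y·(y/x)).
Numerically y/x = 0.417878, so x* = 108/(6 + 34.36·0.417878) = 5.305.

x* = 5.305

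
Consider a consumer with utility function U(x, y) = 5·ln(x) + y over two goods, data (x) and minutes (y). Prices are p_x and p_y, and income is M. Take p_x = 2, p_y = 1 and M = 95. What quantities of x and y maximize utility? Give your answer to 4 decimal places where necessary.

MU_x = 5/x, MU_y = 1. Tangency: 5/x = p_x/p_y.
So x*(p_x,p_y) = 5·p_y/p_x, independent of income; and y* = (M − 5·p_y)/p_y.
At the given prices: x* = 5·1/2 = 2.5, and y* = 90.

x* = 2.5, y* = 90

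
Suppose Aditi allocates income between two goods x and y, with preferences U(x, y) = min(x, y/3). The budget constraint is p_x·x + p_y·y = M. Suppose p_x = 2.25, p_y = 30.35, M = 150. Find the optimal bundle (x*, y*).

x* = 1.6077, y* = 4.8232

With perfect complements, no substitution: consume in ratio x:y = 1:3.
Budget: p_x·x + p_y·3·x = M, so (p_x + 3·p_y)·x = M.
Demand: x*(p_x,p_y,M) = M/(p_x + 3·p_y), y* = 3·M/(p_x + 3·p_y).
Here 2.25 + 3·30.35 = 93.3, giving x* = 1.6077 and y* = 4.8232.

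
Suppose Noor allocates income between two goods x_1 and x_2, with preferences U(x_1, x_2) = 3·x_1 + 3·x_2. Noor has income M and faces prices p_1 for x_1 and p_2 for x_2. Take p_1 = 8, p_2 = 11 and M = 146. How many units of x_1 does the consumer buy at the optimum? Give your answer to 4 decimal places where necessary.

x_1* = 18.25

x_1 gives more utility per dollar, so spend all income on x_1: x_1* = M/p_1, x_2* = 0.
Numerically: x_1* = 18.25, x_2* = 0.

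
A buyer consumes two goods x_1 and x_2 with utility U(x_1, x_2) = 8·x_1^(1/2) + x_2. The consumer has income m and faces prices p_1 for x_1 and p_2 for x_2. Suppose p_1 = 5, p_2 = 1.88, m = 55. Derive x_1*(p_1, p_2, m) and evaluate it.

MU_x_1 = 4/√x_1, MU_x_2 = 1. Tangency: 4/√x_1 = p_1/p_2.
Thus x_1* = (4·p_2/p_1)² — independent of m — with the rest of income spent on x_2.
Plugging in: x_1* = (4·1.88/5)² = 2.262.

x_1* = 2.262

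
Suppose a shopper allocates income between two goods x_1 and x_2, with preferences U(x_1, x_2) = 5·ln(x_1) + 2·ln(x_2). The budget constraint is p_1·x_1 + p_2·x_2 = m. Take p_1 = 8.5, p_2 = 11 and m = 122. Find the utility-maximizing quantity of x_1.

x_1* = 10.2521

MU_x_1/MU_x_2 = (5·x_2)/(2·x_1); tangency sets this equal to p_1/p_2.
So 5·p_2·x_2 = 2·p_1·x_1; combined with the budget, a share 5/7 of income goes to x_1.
Demand: x_1*(p_1,p_2,m) = 5/7·m/p_1 and x_2* = 2/7·m/p_2.
At p_1=8.5, p_2=11, m=122: x_1* = 5/7·122/8.5 = 10.2521.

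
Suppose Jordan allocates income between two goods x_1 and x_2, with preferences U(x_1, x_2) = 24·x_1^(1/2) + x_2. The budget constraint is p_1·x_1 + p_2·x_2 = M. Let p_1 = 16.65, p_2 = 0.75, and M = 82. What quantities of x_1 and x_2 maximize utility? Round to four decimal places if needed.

Thus x_1* = (12·p_2/p_1)² — independent of M — with the rest of income spent on x_2.
Plugging in: x_1* = (12·0.75/16.65)² = 0.2922, x_2* = 102.8468.

x_1* = 0.2922, x_2* = 102.8468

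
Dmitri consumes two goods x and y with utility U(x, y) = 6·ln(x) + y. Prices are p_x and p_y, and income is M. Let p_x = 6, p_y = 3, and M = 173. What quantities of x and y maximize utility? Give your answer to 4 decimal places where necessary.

x* = 3, y* = 51.6667

MU_x = 6/x, MU_y = 1. Tangency: 6/x = p_x/p_y.
So x*(p_x,p_y) = 6·p_y/p_x, independent of income; and y* = (M − 6·p_y)/p_y.
At the given prices: x* = 6·3/6 = 3, and y* = 51.6667.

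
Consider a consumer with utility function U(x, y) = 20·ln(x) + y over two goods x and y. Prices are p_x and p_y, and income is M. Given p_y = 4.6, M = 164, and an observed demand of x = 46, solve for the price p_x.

p_x = 2

MU_x = 20/x, MU_y = 1. Tangency: 20/x = p_x/p_y.
So x*(p_x,p_y) = 20·p_y/p_x, independent of income; and y* = (M − 20·p_y)/p_y.
Set x* = 46 in the demand function and solve for p_x: p_x = 2.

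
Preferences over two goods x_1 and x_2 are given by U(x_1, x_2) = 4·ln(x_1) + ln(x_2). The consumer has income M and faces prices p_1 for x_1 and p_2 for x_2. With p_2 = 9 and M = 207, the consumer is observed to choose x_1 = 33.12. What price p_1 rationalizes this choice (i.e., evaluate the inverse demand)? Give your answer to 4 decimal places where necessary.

p_1 = 5

MU_x_1/MU_x_2 = (4·x_2)/(x_1); tangency sets this equal to p_1/p_2.
So 4·p_2·x_2 = p_1·x_1; combined with the budget, a share 0.8 of income goes to x_1.
Demand: x_1*(p_1,p_2,M) = 0.8·M/p_1 and x_2* = 0.2·M/p_2.
Set x_1* = 33.12 in the demand function and solve for p_1: p_1 = 5.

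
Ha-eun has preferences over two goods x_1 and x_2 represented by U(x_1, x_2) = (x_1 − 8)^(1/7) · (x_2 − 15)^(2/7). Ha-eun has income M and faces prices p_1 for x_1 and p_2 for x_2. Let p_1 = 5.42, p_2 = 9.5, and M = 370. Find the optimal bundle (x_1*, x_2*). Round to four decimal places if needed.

x_1* = 19.3247, x_2* = 27.9221

MRS = (1/2)·(x_2−15)/(x_1−8). Tangency with p_1/p_2 gives x_2−15 = 2·(p_1/p_2)·(x_1−8).
After buying the subsistence bundle (8, 15), a share 1/3 of the remaining income goes to x_1: x_1* = 8 + 1/3·(M − 8p_1 − 15p_2)/p_1.
Discretionary income = 370 − 8·5.42 − 15·9.5 = 184.14; x_1* = 8 + 1/3·184.14/5.42 = 19.3247; x_2* = 15 + 2/3·184.14/9.5 = 27.9221.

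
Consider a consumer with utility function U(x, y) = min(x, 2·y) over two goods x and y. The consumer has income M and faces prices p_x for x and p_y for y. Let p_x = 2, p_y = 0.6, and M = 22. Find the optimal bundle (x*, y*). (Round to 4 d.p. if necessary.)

x* = 9.5652, y* = 4.7826

Demand: x*(p_x,p_y,M) = 2·M/(2·p_x + p_y), y* = M/(2·p_x + p_y).
Here 2·2 + 0.6 = 4.6, giving x* = 9.5652 and y* = 4.7826.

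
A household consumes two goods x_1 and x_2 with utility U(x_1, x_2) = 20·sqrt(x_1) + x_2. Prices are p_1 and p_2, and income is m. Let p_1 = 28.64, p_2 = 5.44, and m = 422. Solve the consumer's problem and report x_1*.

Set MRS = p_1/p_2: 10·x_1^(−1/2) = p_1/p_2.
Thus x_1* = (10·p_2/p_1)² — independent of m — with the rest of income spent on x_2.
Plugging in: x_1* = (10·5.44/28.64)² = 3.6079.

x_1* = 3.6079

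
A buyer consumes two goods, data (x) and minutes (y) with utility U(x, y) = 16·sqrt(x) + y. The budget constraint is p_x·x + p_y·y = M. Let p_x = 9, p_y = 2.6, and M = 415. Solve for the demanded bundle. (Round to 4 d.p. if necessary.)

x* = 5.3412, y* = 141.1265

Utility is quasi-linear in y; the FOC for x is 8/√x = p_x/p_y.
Thus x* = (8·p_y/p_x)² — independent of M — with the rest of income spent on y.
Plugging in: x* = (8·2.6/9)² = 5.3412, y* = 141.1265.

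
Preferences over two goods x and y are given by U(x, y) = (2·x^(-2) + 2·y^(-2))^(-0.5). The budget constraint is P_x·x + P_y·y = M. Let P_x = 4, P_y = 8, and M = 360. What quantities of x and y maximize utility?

x* = 34.7839, y* = 27.608

From the CES first-order condition, (y/x)^(3) = P_x/P_y.
Hence y/x = (P_x/P_y)^(1/(3)), i.e. raised to the 1/3 power.
With the ratio pinned down, the budget gives x* = M/(P_x + P_y·(y/x)) and y* = (y/x)·x*.
Numerically y/x = 0.793701, so x* = 360/(4 + 8·0.793701) = 34.7839 and y* = 0.793701·34.7839 = 27.608.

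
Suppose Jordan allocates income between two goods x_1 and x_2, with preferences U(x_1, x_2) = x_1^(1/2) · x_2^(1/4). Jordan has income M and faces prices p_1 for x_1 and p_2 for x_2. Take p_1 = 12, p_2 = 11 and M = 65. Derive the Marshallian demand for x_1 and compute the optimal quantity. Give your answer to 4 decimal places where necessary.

Demand: x_1*(p_1,p_2,M) = 2/3·M/p_1 and x_2* = 1/3·M/p_2.
At p_1=12, p_2=11, M=65: x_1* = 2/3·65/12 = 3.6111.

x_1* = 3.6111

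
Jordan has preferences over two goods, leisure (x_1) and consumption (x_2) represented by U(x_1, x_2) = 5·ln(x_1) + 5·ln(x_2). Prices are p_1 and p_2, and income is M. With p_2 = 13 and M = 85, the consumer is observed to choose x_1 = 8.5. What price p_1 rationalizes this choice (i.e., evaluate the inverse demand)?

p_1 = 5

Tangency: MRS = x_2/x_1 = p_1/p_2.
So 5·p_2·x_2 = 5·p_1·x_1; combined with the budget, a share 0.5 of income goes to x_1.
Demand: x_1*(p_1,p_2,M) = 0.5·M/p_1 and x_2* = 0.5·M/p_2.
Set x_1* = 8.5 in the demand function and solve for p_1: p_1 = 5.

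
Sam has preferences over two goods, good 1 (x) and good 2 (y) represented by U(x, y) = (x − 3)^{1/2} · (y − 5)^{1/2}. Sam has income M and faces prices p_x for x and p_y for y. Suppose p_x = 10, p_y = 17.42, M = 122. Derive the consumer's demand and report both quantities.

x* = 3.245, y* = 5.1406

MRS = (y−5)/(x−3). Tangency with p_x/p_y gives y−5 = (p_x/p_y)·(x−3).
After buying the subsistence bundle (3, 5), a share 0.5 of the remaining income goes to x: x* = 3 + 0.5·(M − 3p_x − 5p_y)/p_x.
Discretionary income = 122 − 3·10 − 5·17.42 = 4.9; x* = 3 + 0.5·4.9/10 = 3.245; y* = 5 + 0.5·4.9/17.42 = 5.1406.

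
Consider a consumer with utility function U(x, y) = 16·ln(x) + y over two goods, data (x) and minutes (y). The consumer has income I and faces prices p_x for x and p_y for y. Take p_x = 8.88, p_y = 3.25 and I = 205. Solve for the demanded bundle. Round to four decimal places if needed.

MU_x = 16/x, MU_y = 1. Tangency: 16/x = p_x/p_y.
So x*(p_x,p_y) = 16·p_y/p_x, independent of income; and y* = (I − 16·p_y)/p_y.
At the given prices: x* = 16·3.25/8.88 = 5.8559, and y* = 47.0769.

x* = 5.8559, y* = 47.0769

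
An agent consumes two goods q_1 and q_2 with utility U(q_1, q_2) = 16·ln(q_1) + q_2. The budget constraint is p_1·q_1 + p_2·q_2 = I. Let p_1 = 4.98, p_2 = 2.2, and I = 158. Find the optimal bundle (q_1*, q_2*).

q_1* = 7.0683, q_2* = 55.8182

Set MRS = p_1/p_2: (16/q_1)/1 = p_1/p_2.
So q_1*(p_1,p_2) = 16·p_2/p_1, independent of income; and q_2* = (I − 16·p_2)/p_2.
At the given prices: q_1* = 16·2.2/4.98 = 7.0683, and q_2* = 55.8182.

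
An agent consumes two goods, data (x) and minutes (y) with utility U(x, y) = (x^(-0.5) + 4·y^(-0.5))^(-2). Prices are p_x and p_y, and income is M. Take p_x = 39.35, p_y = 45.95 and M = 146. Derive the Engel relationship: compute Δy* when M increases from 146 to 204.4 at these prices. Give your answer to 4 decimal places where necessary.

Δy* = 0.9231

MRS = MU_x/MU_y = (1/4)·(y/x)^(1.5). Set equal to p_x/p_y.
Solve for the ratio: y/x = [4·p_x/p_y]^(2/3).
With the ratio pinned down, the budget gives x* = M/(p_x + p_y·(y/x)) and y* = (y/x)·x*.
Numerically y/x = 2.272372, so x* = 146/(39.35 + 45.95·2.272372) = 1.0155 and y* = 2.272372·1.0155 = 2.3077.
At M' = 204.4: y* = 3.2308. Change: 3.2308 − 2.3077 = 0.9231.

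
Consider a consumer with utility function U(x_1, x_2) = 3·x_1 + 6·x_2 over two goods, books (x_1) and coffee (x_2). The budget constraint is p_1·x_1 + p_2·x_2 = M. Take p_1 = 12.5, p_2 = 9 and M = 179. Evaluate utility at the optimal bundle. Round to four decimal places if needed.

Perfect substitutes: compare marginal utility per dollar. 3/p_1 vs 6/p_2 → 0.24 vs 0.6667.
x_2 gives more utility per dollar, so spend all income on x_2: x_2* = M/p_2, x_1* = 0.
Numerically: x_1* = 0, x_2* = 19.8889.
Utility at the optimum: U(0, 19.8889) = 119.3333.

V = 119.3333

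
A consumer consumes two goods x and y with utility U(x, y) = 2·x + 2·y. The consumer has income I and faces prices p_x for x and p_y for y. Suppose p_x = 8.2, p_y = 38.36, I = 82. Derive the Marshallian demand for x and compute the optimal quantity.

Linear utility — the consumer picks whichever good has higher MU/price: 2/8.2 = 0.2439 vs 2/38.36 = 0.0521.
x gives more utility per dollar, so spend all income on x: x* = I/p_x, y* = 0.
Numerically: x* = 10, y* = 0.

x* = 10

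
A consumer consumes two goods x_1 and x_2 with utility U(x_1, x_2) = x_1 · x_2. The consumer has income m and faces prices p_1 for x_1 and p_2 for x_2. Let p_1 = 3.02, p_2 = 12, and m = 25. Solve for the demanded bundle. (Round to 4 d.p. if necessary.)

x_1* = 4.1391, x_2* = 1.0417

MU_x_1/MU_x_2 = (x_2)/(x_1); tangency sets this equal to p_1/p_2.
So p_2·x_2 = p_1·x_1; combined with the budget, a share 0.5 of income goes to x_1.
Demand: x_1*(p_1,p_2,m) = 0.5·m/p_1 and x_2* = 0.5·m/p_2.
At p_1=3.02, p_2=12, m=25: x_1* = 0.5·25/3.02 = 4.1391, x_2* = 1.0417.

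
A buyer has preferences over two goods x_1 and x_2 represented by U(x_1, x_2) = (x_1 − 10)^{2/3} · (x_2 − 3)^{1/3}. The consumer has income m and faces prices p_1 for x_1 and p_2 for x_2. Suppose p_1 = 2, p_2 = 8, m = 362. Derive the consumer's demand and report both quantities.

x_1* = 116, x_2* = 16.25

Let x_1' = x_1−10, x_2' = x_2−3. MRS = 2·x_2'/x_1' = p_1/p_2.
After buying the subsistence bundle (10, 3), a share 2/3 of the remaining income goes to x_1: x_1* = 10 + 2/3·(m − 10p_1 − 3p_2)/p_1.
Discretionary income = 362 − 10·2 − 3·8 = 318; x_1* = 10 + 2/3·318/2 = 116; x_2* = 3 + 1/3·318/8 = 16.25.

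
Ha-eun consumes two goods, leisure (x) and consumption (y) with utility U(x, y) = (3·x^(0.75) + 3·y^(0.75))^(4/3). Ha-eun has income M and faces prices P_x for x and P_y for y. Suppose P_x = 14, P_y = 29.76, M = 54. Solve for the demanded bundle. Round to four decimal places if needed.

x* = 3.4934, y* = 0.1711

From the CES first-order condition, (y/x)^(0.25) = P_x/P_y.
Hence y/x = (P_x/P_y)^(1/(0.25)), i.e. raised to the 4 power.
With the ratio pinned down, the budget gives x* = M/(P_x + P_y·(y/x)) and y* = (y/x)·x*.
Numerically y/x = 0.048976, so x* = 54/(14 + 29.76·0.048976) = 3.4934 and y* = 0.048976·3.4934 = 0.1711.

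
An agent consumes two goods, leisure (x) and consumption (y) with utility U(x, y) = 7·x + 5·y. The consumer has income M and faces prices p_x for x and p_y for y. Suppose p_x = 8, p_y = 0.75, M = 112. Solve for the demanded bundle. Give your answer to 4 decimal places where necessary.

Linear utility — the consumer picks whichever good has higher MU/price: 7/8 = 0.875 vs 5/0.75 = 6.6667.
y gives more utility per dollar, so spend all income on y: y* = M/p_y, x* = 0.
Numerically: x* = 0, y* = 149.3333.

x* = 0, y* = 149.3333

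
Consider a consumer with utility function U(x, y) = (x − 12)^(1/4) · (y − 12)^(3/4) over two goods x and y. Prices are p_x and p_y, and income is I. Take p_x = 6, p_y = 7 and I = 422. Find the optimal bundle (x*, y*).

x* = 23.0833, y* = 40.5

This is Cobb-Douglas in (x−12, y−12): tangency gives 0.25·p_y·(y−12) = 0.75·p_x·(x−12).
Substituting into the budget: x* = 12 + 0.25·(I − 12·p_x − 12·p_y)/p_x, and y* = 12 + 0.75·(…)/p_y.
Discretionary income = 422 − 12·6 − 12·7 = 266; x* = 12 + 0.25·266/6 = 23.0833; y* = 12 + 0.75·266/7 = 40.5.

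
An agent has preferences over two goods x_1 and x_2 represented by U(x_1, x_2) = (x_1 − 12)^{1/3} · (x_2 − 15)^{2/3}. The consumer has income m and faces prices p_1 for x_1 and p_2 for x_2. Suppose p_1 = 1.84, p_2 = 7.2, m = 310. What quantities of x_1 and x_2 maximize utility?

x_1* = 44.5942, x_2* = 31.6593

Let x_1' = x_1−12, x_2' = x_2−15. MRS = (1/2)·x_2'/x_1' = p_1/p_2.
Substituting into the budget: x_1* = 12 + 1/3·(m − 12·p_1 − 15·p_2)/p_1, and x_2* = 15 + 2/3·(…)/p_2.
Discretionary income = 310 − 12·1.84 − 15·7.2 = 179.92; x_1* = 12 + 1/3·179.92/1.84 = 44.5942; x_2* = 15 + 2/3·179.92/7.2 = 31.6593.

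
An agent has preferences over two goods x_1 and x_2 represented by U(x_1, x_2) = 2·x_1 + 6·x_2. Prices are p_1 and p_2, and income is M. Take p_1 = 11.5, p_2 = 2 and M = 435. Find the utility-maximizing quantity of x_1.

x_1* = 0

Perfect substitutes: compare marginal utility per dollar. 2/p_1 vs 6/p_2 → 0.1739 vs 3.
x_2 gives more utility per dollar, so spend all income on x_2: x_2* = M/p_2, x_1* = 0.
Numerically: x_1* = 0, x_2* = 217.5.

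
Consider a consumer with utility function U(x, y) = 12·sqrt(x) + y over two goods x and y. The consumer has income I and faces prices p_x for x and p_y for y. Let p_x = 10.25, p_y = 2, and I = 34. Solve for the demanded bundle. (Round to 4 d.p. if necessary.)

Set MRS = p_x/p_y: 6·x^(−1/2) = p_x/p_y.
Solve: √x = 6·p_y/p_x, so x*(p_x,p_y) = (6·p_y/p_x)², and y* = (I − p_x·x*)/p_y.
Plugging in: x* = (6·2/10.25)² = 1.3706, y* = 9.9756.

x* = 1.3706, y* = 9.9756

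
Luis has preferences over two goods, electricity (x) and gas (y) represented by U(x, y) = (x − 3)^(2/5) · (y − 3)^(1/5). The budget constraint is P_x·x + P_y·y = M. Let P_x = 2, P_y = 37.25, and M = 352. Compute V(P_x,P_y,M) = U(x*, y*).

V = 6.6269

This is Cobb-Douglas in (x−3, y−3): tangency gives 0.4·P_y·(y−3) = 0.2·P_x·(x−3).
Substituting into the budget: x* = 3 + 2/3·(M − 3·P_x − 3·P_y)/P_x, and y* = 3 + 1/3·(…)/P_y.
Discretionary income = 352 − 3·2 − 3·37.25 = 234.25; x* = 3 + 2/3·234.25/2 = 81.0833; y* = 3 + 1/3·234.25/37.25 = 5.0962.
Utility at the optimum: U(81.0833, 5.0962) = 6.6269.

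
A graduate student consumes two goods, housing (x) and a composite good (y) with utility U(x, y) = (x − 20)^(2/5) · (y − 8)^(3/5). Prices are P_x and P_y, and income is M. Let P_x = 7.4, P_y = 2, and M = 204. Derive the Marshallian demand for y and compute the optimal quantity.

y* = 20

This is Cobb-Douglas in (x−20, y−8): tangency gives 0.4·P_y·(y−8) = 0.6·P_x·(x−20).
After buying the subsistence bundle (20, 8), a share 0.4 of the remaining income goes to x: x* = 20 + 0.4·(M − 20P_x − 8P_y)/P_x.
Discretionary income = 204 − 20·7.4 − 8·2 = 40; y* = 8 + 0.6·40/2 = 20.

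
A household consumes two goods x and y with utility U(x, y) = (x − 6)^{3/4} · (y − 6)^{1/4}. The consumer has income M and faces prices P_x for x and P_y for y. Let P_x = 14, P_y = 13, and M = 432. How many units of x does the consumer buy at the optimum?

x* = 20.4643

MRS = 3·(y−6)/(x−6). Tangency with P_x/P_y gives y−6 = (1/3)·(P_x/P_y)·(x−6).
After buying the subsistence bundle (6, 6), a share 0.75 of the remaining income goes to x: x* = 6 + 0.75·(M − 6P_x − 6P_y)/P_x.
Discretionary income = 432 − 6·14 − 6·13 = 270; x* = 6 + 0.75·270/14 = 20.4643.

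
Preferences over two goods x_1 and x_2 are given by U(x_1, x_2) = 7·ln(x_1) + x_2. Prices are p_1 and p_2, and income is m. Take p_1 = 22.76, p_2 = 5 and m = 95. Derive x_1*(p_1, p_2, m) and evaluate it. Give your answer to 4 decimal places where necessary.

Set MRS = p_1/p_2: (7/x_1)/1 = p_1/p_2.
So x_1*(p_1,p_2) = 7·p_2/p_1, independent of income; and x_2* = (m − 7·p_2)/p_2.
At the given prices: x_1* = 7·5/22.76 = 1.5378.

x_1* = 1.5378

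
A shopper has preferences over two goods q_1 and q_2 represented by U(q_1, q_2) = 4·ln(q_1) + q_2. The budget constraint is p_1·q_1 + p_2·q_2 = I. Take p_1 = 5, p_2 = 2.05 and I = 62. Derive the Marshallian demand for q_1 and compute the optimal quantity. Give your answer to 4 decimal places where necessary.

Set MRS = p_1/p_2: (4/q_1)/1 = p_1/p_2.
So q_1*(p_1,p_2) = 4·p_2/p_1, independent of income; and q_2* = (I − 4·p_2)/p_2.
At the given prices: q_1* = 4·2.05/5 = 1.64.

q_1* = 1.64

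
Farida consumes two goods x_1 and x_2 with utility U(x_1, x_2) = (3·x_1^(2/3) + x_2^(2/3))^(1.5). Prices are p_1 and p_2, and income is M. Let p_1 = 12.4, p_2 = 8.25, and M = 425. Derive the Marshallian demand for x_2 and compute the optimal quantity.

x_2* = 3.9775

MRS = MU_x_1/MU_x_2 = 3·(x_2/x_1)^(1/3). Set equal to p_1/p_2.
Solve for the ratio: x_2/x_1 = [(1/3)·p_1/p_2]^(3).
Substitute x_2 = (x_2/x_1)·x_1 into the budget: x_1* = M/(p_1 + p_2·(x_2/x_1)).
Numerically x_2/x_1 = 0.125759, so x_1* = 425/(12.4 + 8.25·0.125759) = 31.6279 and x_2* = 0.125759·31.6279 = 3.9775.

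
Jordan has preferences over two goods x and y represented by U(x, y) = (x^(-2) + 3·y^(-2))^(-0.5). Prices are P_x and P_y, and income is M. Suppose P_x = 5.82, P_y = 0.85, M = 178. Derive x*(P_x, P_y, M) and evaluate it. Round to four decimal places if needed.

From the CES first-order condition, (1/3)·(y/x)^(3) = P_x/P_y.
Solve for the ratio: y/x = [3·P_x/P_y]^(1/3).
With the ratio pinned down, the budget gives x* = M/(P_x + P_y·(y/x)) and y* = (y/x)·x*.
Numerically y/x = 2.738683, so x* = 178/(5.82 + 0.85·2.738683) = 21.8462.

x* = 21.8462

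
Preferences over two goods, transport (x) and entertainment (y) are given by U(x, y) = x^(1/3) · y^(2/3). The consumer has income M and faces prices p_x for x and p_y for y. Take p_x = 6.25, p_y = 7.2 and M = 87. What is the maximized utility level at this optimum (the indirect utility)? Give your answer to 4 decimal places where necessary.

The MRS is (1/2)·y/x. Set MRS = p_x/p_y.
So 1/3·p_y·y = 2/3·p_x·x; combined with the budget, a share 1/3 of income goes to x.
Demand: x*(p_x,p_y,M) = 1/3·M/p_x and y* = 2/3·M/p_y.
At p_x=6.25, p_y=7.2, M=87: x* = 1/3·87/6.25 = 4.64, y* = 8.0556.
Utility at the optimum: U(4.64, 8.0556) = 6.7025.

V = 6.7025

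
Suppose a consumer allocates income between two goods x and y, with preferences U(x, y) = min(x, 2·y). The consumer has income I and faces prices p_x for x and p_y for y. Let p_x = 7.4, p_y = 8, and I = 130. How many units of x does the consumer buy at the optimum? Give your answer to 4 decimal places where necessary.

Leontief preferences: the optimum is at the kink where x/2 = y/1, i.e. y = (1/2)·x.
Budget: p_x·x + p_y·(1/2)·x = I, so (2·p_x + p_y)·x = 2·I.
Demand: x*(p_x,p_y,I) = 2·I/(2·p_x + p_y), y* = I/(2·p_x + p_y).
Here 2·7.4 + 8 = 22.8, giving x* = 11.4035.

x* = 11.4035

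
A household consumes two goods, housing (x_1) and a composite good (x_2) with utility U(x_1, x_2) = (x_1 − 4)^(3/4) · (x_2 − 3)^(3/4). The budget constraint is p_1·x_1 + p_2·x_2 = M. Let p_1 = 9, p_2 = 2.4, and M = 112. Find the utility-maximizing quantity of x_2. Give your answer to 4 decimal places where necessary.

x_2* = 17.3333

Let x_1' = x_1−4, x_2' = x_2−3. MRS = x_2'/x_1' = p_1/p_2.
Substituting into the budget: x_1* = 4 + 0.5·(M − 4·p_1 − 3·p_2)/p_1, and x_2* = 3 + 0.5·(…)/p_2.
Discretionary income = 112 − 4·9 − 3·2.4 = 68.8; x_2* = 3 + 0.5·68.8/2.4 = 17.3333.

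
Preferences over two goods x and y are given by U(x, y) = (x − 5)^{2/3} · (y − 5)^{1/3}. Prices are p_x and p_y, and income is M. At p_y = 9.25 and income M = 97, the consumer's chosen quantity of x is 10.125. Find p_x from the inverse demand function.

Let x' = x−5, y' = y−5. MRS = 2·y'/x' = p_x/p_y.
After buying the subsistence bundle (5, 5), a share 2/3 of the remaining income goes to x: x* = 5 + 2/3·(M − 5p_x − 5p_y)/p_x.
Set x* = 10.125 in the demand function and solve for p_x: p_x = 4.

p_x = 4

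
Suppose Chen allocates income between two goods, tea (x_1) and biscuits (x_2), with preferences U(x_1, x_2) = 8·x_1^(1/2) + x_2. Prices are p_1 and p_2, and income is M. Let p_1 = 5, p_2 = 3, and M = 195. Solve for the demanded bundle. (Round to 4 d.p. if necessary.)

MU_x_1 = 4/√x_1, MU_x_2 = 1. Tangency: 4/√x_1 = p_1/p_2.
Solve: √x_1 = 4·p_2/p_1, so x_1*(p_1,p_2) = (4·p_2/p_1)², and x_2* = (M − p_1·x_1*)/p_2.
Plugging in: x_1* = (4·3/5)² = 5.76, x_2* = 55.4.

x_1* = 5.76, x_2* = 55.4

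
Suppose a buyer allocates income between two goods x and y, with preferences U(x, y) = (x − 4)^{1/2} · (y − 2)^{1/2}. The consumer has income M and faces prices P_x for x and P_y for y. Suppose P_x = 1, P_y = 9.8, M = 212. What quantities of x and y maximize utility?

x* = 98.2, y* = 11.6122

This is Cobb-Douglas in (x−4, y−2): tangency gives 0.5·P_y·(y−2) = 0.5·P_x·(x−4).
After buying the subsistence bundle (4, 2), a share 0.5 of the remaining income goes to x: x* = 4 + 0.5·(M − 4P_x − 2P_y)/P_x.
Discretionary income = 212 − 4·1 − 2·9.8 = 188.4; x* = 4 + 0.5·188.4/1 = 98.2; y* = 2 + 0.5·188.4/9.8 = 11.6122.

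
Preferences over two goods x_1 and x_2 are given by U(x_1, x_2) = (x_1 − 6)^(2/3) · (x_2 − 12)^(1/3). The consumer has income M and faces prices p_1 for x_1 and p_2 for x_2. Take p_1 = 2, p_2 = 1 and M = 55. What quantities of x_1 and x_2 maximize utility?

This is Cobb-Douglas in (x_1−6, x_2−12): tangency gives 2/3·p_2·(x_2−12) = 1/3·p_1·(x_1−6).
Substituting into the budget: x_1* = 6 + 2/3·(M − 6·p_1 − 12·p_2)/p_1, and x_2* = 12 + 1/3·(…)/p_2.
Discretionary income = 55 − 6·2 − 12·1 = 31; x_1* = 6 + 2/3·31/2 = 16.3333; x_2* = 12 + 1/3·31/1 = 22.3333.

x_1* = 16.3333, x_2* = 22.3333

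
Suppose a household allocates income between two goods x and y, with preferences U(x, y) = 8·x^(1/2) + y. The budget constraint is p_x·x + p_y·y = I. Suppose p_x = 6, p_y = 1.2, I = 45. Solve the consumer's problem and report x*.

x* = 0.64

Utility is quasi-linear in y; the FOC for x is 4/√x = p_x/p_y.
Solve: √x = 4·p_y/p_x, so x*(p_x,p_y) = (4·p_y/p_x)², and y* = (I − p_x·x*)/p_y.
Plugging in: x* = (4·1.2/6)² = 0.64.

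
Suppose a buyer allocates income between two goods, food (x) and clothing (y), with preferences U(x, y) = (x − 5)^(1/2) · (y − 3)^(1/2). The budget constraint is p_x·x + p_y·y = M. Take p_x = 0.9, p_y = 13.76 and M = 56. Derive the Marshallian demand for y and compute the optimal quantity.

Let x' = x−5, y' = y−3. MRS = y'/x' = p_x/p_y.
After buying the subsistence bundle (5, 3), a share 0.5 of the remaining income goes to x: x* = 5 + 0.5·(M − 5p_x − 3p_y)/p_x.
Discretionary income = 56 − 5·0.9 − 3·13.76 = 10.22; y* = 3 + 0.5·10.22/13.76 = 3.3714.

y* = 3.3714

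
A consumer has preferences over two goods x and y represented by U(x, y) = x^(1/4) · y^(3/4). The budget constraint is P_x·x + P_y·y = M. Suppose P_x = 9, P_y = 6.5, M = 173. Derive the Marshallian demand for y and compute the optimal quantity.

Tangency: MRS = (1/3)·y/x = P_x/P_y.
Rearranging, P_y·y = 3·P_x·x. Substituting into the budget gives P_x·x·(1 + 3) = M.
Demand: x*(P_x,P_y,M) = 0.25·M/P_x and y* = 0.75·M/P_y.
At P_x=9, P_y=6.5, M=173: y* = 0.75·173/6.5 = 19.9615.

y* = 19.9615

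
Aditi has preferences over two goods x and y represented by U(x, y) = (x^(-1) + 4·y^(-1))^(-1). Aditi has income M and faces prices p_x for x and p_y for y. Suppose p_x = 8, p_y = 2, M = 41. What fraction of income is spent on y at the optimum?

share on y = 0.5

MU_x ∝ x^(-2), MU_y ∝ 4·y^(-2), so MRS = (1/4)·(y/x)^(2) = p_x/p_y.
Solve for the ratio: y/x = [4·p_x/p_y]^(0.5).
With the ratio pinned down, the budget gives x* = M/(p_x + p_y·(y/x)) and y* = (y/x)·x*.
Numerically y/x = 4, so x* = 41/(8 + 2·4) = 2.5625 and y* = 4·2.5625 = 10.25.
Expenditure on y: 2·10.25 = 20.5; share = 0.5.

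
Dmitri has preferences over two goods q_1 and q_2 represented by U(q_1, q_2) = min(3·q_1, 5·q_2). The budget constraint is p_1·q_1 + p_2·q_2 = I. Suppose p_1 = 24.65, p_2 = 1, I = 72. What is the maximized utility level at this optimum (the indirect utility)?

V = 8.5545

Demand: q_1*(p_1,p_2,I) = 5·I/(5·p_1 + 3·p_2), q_2* = 3·I/(5·p_1 + 3·p_2).
Here 5·24.65 + 3·1 = 126.25, giving q_1* = 2.8515 and q_2* = 1.7109.
Utility at the optimum: U(2.8515, 1.7109) = 8.5545.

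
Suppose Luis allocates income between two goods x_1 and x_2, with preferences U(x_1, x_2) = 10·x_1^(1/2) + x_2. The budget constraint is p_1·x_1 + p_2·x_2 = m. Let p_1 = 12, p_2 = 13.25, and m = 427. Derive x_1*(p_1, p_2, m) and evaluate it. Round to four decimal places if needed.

x_1* = 30.4796

Utility is quasi-linear in x_2; the FOC for x_1 is 5/√x_1 = p_1/p_2.
Thus x_1* = (5·p_2/p_1)² — independent of m — with the rest of income spent on x_2.
Plugging in: x_1* = (5·13.25/12)² = 30.4796.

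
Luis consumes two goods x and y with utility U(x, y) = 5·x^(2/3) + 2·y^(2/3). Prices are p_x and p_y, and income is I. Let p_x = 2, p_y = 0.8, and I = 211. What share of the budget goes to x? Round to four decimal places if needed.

MU_x ∝ 5·x^(-1/3), MU_y ∝ 2·y^(-1/3), so MRS = (5/2)·(y/x)^(1/3) = p_x/p_y.
Solve for the ratio: y/x = [(2/5)·p_x/p_y]^(3).
Substitute y = (y/x)·x into the budget: x* = I/(p_x + p_y·(y/x)).
Numerically y/x = 1, so x* = 211/(2 + 0.8·1) = 75.3571 and y* = 1·75.3571 = 75.3571.
Expenditure on x: 2·75.3571 = 150.7143; share = 0.7143.

share on x = 0.7143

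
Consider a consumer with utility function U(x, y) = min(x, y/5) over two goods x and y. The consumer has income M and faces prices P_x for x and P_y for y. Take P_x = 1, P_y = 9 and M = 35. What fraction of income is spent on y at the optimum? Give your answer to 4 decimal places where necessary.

With perfect complements, no substitution: consume in ratio x:y = 1:5.
Budget: P_x·x + P_y·5·x = M, so (P_x + 5·P_y)·x = M.
Demand: x*(P_x,P_y,M) = M/(P_x + 5·P_y), y* = 5·M/(P_x + 5·P_y).
Here 1 + 5·9 = 46, giving x* = 0.7609 and y* = 3.8043.
Expenditure on y: 9·3.8043 = 34.2391; share = 0.9783.

share on y = 0.9783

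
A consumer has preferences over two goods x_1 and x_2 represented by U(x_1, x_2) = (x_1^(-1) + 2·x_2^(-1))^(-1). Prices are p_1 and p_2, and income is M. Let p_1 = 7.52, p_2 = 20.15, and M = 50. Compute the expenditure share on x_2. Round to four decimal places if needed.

From the CES first-order condition, (1/2)·(x_2/x_1)^(2) = p_1/p_2.
Solve for the ratio: x_2/x_1 = [2·p_1/p_2]^(0.5).
Substitute x_2 = (x_2/x_1)·x_1 into the budget: x_1* = M/(p_1 + p_2·(x_2/x_1)).
Numerically x_2/x_1 = 0.863946, so x_1* = 50/(7.52 + 20.15·0.863946) = 2.0057 and x_2* = 0.863946·2.0057 = 1.7328.
Expenditure on x_2: 20.15·1.7328 = 34.9169; share = 0.6983.

share on x_2 = 0.6983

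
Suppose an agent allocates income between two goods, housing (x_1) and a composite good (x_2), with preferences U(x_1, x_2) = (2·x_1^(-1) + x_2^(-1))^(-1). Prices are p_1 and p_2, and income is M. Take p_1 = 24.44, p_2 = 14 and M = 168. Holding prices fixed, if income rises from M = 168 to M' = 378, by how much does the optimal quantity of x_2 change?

From the CES first-order condition, 2·(x_2/x_1)^(2) = p_1/p_2.
Solve for the ratio: x_2/x_1 = [(1/2)·p_1/p_2]^(0.5).
With the ratio pinned down, the budget gives x_1* = M/(p_1 + p_2·(x_2/x_1)) and x_2* = (x_2/x_1)·x_1*.
Numerically x_2/x_1 = 0.934268, so x_1* = 168/(24.44 + 14·0.934268) = 4.4776 and x_2* = 0.934268·4.4776 = 4.1833.
At M' = 378: x_2* = 9.4125. Change: 9.4125 − 4.1833 = 5.2291.

Δx_2* = 5.2291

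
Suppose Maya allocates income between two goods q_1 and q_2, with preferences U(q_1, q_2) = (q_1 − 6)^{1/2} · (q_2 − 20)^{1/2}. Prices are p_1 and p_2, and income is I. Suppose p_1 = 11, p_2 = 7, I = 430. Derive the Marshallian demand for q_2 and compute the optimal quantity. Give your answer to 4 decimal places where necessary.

Let q_1' = q_1−6, q_2' = q_2−20. MRS = q_2'/q_1' = p_1/p_2.
After buying the subsistence bundle (6, 20), a share 0.5 of the remaining income goes to q_1: q_1* = 6 + 0.5·(I − 6p_1 − 20p_2)/p_1.
Discretionary income = 430 − 6·11 − 20·7 = 224; q_2* = 20 + 0.5·224/7 = 36.

q_2* = 36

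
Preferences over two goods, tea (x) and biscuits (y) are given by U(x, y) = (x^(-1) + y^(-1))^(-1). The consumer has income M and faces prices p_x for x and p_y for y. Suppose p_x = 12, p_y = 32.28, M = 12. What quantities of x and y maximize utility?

MU_x ∝ x^(-2), MU_y ∝ y^(-2), so MRS = (y/x)^(2) = p_x/p_y.
Solve for the ratio: y/x = [p_x/p_y]^(0.5).
With the ratio pinned down, the budget gives x* = M/(p_x + p_y·(y/x)) and y* = (y/x)·x*.
Numerically y/x = 0.609711, so x* = 12/(12 + 32.28·0.609711) = 0.3788 and y* = 0.609711·0.3788 = 0.2309.

x* = 0.3788, y* = 0.2309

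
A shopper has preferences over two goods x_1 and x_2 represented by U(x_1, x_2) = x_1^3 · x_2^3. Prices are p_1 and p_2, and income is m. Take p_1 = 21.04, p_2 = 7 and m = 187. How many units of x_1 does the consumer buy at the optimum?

x_1* = 4.4439

MU_x_1/MU_x_2 = (3·x_2)/(3·x_1); tangency sets this equal to p_1/p_2.
Rearranging, p_2·x_2 = p_1·x_1. Substituting into the budget gives p_1·x_1·(1 + 1) = m.
Demand: x_1*(p_1,p_2,m) = 0.5·m/p_1 and x_2* = 0.5·m/p_2.
At p_1=21.04, p_2=7, m=187: x_1* = 0.5·187/21.04 = 4.4439.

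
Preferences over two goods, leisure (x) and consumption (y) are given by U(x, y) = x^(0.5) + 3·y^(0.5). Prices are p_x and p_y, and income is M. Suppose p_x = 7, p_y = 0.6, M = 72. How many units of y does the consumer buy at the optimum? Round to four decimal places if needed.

From the CES first-order condition, (1/3)·(y/x)^(0.5) = p_x/p_y.
Hence y/x = (3·p_x/p_y)^(1/(0.5)), i.e. raised to the 2 power.
With the ratio pinned down, the budget gives x* = M/(p_x + p_y·(y/x)) and y* = (y/x)·x*.
Numerically y/x = 1225, so x* = 72/(7 + 0.6·1225) = 0.097 and y* = 1225·0.097 = 118.8679.

y* = 118.8679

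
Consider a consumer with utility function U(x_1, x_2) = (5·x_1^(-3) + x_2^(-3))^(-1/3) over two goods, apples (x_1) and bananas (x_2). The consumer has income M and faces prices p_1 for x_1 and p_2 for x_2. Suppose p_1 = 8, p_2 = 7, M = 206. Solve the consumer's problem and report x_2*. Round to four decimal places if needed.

From the CES first-order condition, 5·(x_2/x_1)^(4) = p_1/p_2.
Solve for the ratio: x_2/x_1 = [(1/5)·p_1/p_2]^(0.25).
With the ratio pinned down, the budget gives x_1* = M/(p_1 + p_2·(x_2/x_1)) and x_2* = (x_2/x_1)·x_1*.
Numerically x_2/x_1 = 0.691442, so x_1* = 206/(8 + 7·0.691442) = 16.0435 and x_2* = 0.691442·16.0435 = 11.0931.

x_2* = 11.0931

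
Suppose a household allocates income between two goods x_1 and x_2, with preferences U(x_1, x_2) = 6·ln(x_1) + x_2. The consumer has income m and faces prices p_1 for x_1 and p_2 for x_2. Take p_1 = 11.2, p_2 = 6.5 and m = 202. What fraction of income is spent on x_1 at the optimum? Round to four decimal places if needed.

MU_x_1 = 6/x_1, MU_x_2 = 1. Tangency: 6/x_1 = p_1/p_2.
So x_1*(p_1,p_2) = 6·p_2/p_1, independent of income; and x_2* = (m − 6·p_2)/p_2.
At the given prices: x_1* = 6·6.5/11.2 = 3.4821, and x_2* = 25.0769.
Expenditure on x_1: 11.2·3.4821 = 39; share = 0.1931.

share on x_1 = 0.1931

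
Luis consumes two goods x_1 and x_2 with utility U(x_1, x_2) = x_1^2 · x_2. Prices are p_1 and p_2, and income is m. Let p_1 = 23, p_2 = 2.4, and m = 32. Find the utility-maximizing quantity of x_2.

x_2* = 4.4444

MU_x_1/MU_x_2 = (2·x_2)/(x_1); tangency sets this equal to p_1/p_2.
So 2·p_2·x_2 = p_1·x_1; combined with the budget, a share 2/3 of income goes to x_1.
Demand: x_1*(p_1,p_2,m) = 2/3·m/p_1 and x_2* = 1/3·m/p_2.
At p_1=23, p_2=2.4, m=32: x_2* = 1/3·32/2.4 = 4.4444.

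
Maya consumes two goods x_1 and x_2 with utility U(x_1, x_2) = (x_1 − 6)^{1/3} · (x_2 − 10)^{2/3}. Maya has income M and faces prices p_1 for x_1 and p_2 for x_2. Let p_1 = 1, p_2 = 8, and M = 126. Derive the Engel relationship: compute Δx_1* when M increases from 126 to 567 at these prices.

Δx_1* = 147

MRS = (1/2)·(x_2−10)/(x_1−6). Tangency with p_1/p_2 gives x_2−10 = 2·(p_1/p_2)·(x_1−6).
After buying the subsistence bundle (6, 10), a share 1/3 of the remaining income goes to x_1: x_1* = 6 + 1/3·(M − 6p_1 − 10p_2)/p_1.
Discretionary income = 126 − 6·1 − 10·8 = 40; x_1* = 6 + 1/3·40/1 = 19.3333.
At M' = 567: x_1* = 166.3333. Change: 166.3333 − 19.3333 = 147.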